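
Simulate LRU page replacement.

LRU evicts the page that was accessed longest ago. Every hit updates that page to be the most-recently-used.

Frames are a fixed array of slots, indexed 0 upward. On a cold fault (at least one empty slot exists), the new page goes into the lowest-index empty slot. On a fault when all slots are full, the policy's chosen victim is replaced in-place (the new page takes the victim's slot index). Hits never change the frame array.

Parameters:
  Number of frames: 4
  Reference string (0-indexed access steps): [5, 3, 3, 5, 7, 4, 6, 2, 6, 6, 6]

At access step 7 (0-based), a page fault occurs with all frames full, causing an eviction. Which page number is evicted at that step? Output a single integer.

Answer: 5

Derivation:
Step 0: ref 5 -> FAULT, frames=[5,-,-,-]
Step 1: ref 3 -> FAULT, frames=[5,3,-,-]
Step 2: ref 3 -> HIT, frames=[5,3,-,-]
Step 3: ref 5 -> HIT, frames=[5,3,-,-]
Step 4: ref 7 -> FAULT, frames=[5,3,7,-]
Step 5: ref 4 -> FAULT, frames=[5,3,7,4]
Step 6: ref 6 -> FAULT, evict 3, frames=[5,6,7,4]
Step 7: ref 2 -> FAULT, evict 5, frames=[2,6,7,4]
At step 7: evicted page 5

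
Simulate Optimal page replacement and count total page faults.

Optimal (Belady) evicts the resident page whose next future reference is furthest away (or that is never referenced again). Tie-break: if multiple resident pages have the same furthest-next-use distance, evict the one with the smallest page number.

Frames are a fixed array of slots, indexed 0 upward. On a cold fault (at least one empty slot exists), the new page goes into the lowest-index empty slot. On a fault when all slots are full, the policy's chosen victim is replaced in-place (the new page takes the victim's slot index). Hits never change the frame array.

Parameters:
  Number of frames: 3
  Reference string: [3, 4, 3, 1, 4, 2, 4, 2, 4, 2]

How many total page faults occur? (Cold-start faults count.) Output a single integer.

Answer: 4

Derivation:
Step 0: ref 3 → FAULT, frames=[3,-,-]
Step 1: ref 4 → FAULT, frames=[3,4,-]
Step 2: ref 3 → HIT, frames=[3,4,-]
Step 3: ref 1 → FAULT, frames=[3,4,1]
Step 4: ref 4 → HIT, frames=[3,4,1]
Step 5: ref 2 → FAULT (evict 1), frames=[3,4,2]
Step 6: ref 4 → HIT, frames=[3,4,2]
Step 7: ref 2 → HIT, frames=[3,4,2]
Step 8: ref 4 → HIT, frames=[3,4,2]
Step 9: ref 2 → HIT, frames=[3,4,2]
Total faults: 4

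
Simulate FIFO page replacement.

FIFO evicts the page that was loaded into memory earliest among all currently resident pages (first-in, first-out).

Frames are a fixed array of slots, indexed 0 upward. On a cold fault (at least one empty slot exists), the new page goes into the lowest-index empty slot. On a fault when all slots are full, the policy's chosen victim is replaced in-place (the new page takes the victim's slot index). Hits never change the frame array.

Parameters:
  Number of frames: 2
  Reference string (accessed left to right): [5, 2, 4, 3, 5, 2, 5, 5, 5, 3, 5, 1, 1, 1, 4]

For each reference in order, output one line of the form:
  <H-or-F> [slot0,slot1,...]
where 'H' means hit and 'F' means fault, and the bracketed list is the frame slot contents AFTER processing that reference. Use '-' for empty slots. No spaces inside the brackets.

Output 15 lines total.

F [5,-]
F [5,2]
F [4,2]
F [4,3]
F [5,3]
F [5,2]
H [5,2]
H [5,2]
H [5,2]
F [3,2]
F [3,5]
F [1,5]
H [1,5]
H [1,5]
F [1,4]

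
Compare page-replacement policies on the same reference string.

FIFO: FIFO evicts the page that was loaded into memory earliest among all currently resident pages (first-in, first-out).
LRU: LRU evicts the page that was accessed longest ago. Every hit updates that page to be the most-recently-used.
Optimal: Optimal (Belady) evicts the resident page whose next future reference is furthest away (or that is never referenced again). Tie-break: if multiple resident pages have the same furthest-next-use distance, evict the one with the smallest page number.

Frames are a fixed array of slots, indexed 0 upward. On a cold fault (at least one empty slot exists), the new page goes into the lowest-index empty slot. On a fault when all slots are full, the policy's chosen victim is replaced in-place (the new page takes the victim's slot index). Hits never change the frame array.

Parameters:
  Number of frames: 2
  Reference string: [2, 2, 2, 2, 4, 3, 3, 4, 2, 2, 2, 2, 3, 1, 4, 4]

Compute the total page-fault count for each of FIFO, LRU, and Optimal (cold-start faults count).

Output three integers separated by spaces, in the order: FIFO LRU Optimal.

Answer: 6 7 6

Derivation:
--- FIFO ---
  step 0: ref 2 -> FAULT, frames=[2,-] (faults so far: 1)
  step 1: ref 2 -> HIT, frames=[2,-] (faults so far: 1)
  step 2: ref 2 -> HIT, frames=[2,-] (faults so far: 1)
  step 3: ref 2 -> HIT, frames=[2,-] (faults so far: 1)
  step 4: ref 4 -> FAULT, frames=[2,4] (faults so far: 2)
  step 5: ref 3 -> FAULT, evict 2, frames=[3,4] (faults so far: 3)
  step 6: ref 3 -> HIT, frames=[3,4] (faults so far: 3)
  step 7: ref 4 -> HIT, frames=[3,4] (faults so far: 3)
  step 8: ref 2 -> FAULT, evict 4, frames=[3,2] (faults so far: 4)
  step 9: ref 2 -> HIT, frames=[3,2] (faults so far: 4)
  step 10: ref 2 -> HIT, frames=[3,2] (faults so far: 4)
  step 11: ref 2 -> HIT, frames=[3,2] (faults so far: 4)
  step 12: ref 3 -> HIT, frames=[3,2] (faults so far: 4)
  step 13: ref 1 -> FAULT, evict 3, frames=[1,2] (faults so far: 5)
  step 14: ref 4 -> FAULT, evict 2, frames=[1,4] (faults so far: 6)
  step 15: ref 4 -> HIT, frames=[1,4] (faults so far: 6)
  FIFO total faults: 6
--- LRU ---
  step 0: ref 2 -> FAULT, frames=[2,-] (faults so far: 1)
  step 1: ref 2 -> HIT, frames=[2,-] (faults so far: 1)
  step 2: ref 2 -> HIT, frames=[2,-] (faults so far: 1)
  step 3: ref 2 -> HIT, frames=[2,-] (faults so far: 1)
  step 4: ref 4 -> FAULT, frames=[2,4] (faults so far: 2)
  step 5: ref 3 -> FAULT, evict 2, frames=[3,4] (faults so far: 3)
  step 6: ref 3 -> HIT, frames=[3,4] (faults so far: 3)
  step 7: ref 4 -> HIT, frames=[3,4] (faults so far: 3)
  step 8: ref 2 -> FAULT, evict 3, frames=[2,4] (faults so far: 4)
  step 9: ref 2 -> HIT, frames=[2,4] (faults so far: 4)
  step 10: ref 2 -> HIT, frames=[2,4] (faults so far: 4)
  step 11: ref 2 -> HIT, frames=[2,4] (faults so far: 4)
  step 12: ref 3 -> FAULT, evict 4, frames=[2,3] (faults so far: 5)
  step 13: ref 1 -> FAULT, evict 2, frames=[1,3] (faults so far: 6)
  step 14: ref 4 -> FAULT, evict 3, frames=[1,4] (faults so far: 7)
  step 15: ref 4 -> HIT, frames=[1,4] (faults so far: 7)
  LRU total faults: 7
--- Optimal ---
  step 0: ref 2 -> FAULT, frames=[2,-] (faults so far: 1)
  step 1: ref 2 -> HIT, frames=[2,-] (faults so far: 1)
  step 2: ref 2 -> HIT, frames=[2,-] (faults so far: 1)
  step 3: ref 2 -> HIT, frames=[2,-] (faults so far: 1)
  step 4: ref 4 -> FAULT, frames=[2,4] (faults so far: 2)
  step 5: ref 3 -> FAULT, evict 2, frames=[3,4] (faults so far: 3)
  step 6: ref 3 -> HIT, frames=[3,4] (faults so far: 3)
  step 7: ref 4 -> HIT, frames=[3,4] (faults so far: 3)
  step 8: ref 2 -> FAULT, evict 4, frames=[3,2] (faults so far: 4)
  step 9: ref 2 -> HIT, frames=[3,2] (faults so far: 4)
  step 10: ref 2 -> HIT, frames=[3,2] (faults so far: 4)
  step 11: ref 2 -> HIT, frames=[3,2] (faults so far: 4)
  step 12: ref 3 -> HIT, frames=[3,2] (faults so far: 4)
  step 13: ref 1 -> FAULT, evict 2, frames=[3,1] (faults so far: 5)
  step 14: ref 4 -> FAULT, evict 1, frames=[3,4] (faults so far: 6)
  step 15: ref 4 -> HIT, frames=[3,4] (faults so far: 6)
  Optimal total faults: 6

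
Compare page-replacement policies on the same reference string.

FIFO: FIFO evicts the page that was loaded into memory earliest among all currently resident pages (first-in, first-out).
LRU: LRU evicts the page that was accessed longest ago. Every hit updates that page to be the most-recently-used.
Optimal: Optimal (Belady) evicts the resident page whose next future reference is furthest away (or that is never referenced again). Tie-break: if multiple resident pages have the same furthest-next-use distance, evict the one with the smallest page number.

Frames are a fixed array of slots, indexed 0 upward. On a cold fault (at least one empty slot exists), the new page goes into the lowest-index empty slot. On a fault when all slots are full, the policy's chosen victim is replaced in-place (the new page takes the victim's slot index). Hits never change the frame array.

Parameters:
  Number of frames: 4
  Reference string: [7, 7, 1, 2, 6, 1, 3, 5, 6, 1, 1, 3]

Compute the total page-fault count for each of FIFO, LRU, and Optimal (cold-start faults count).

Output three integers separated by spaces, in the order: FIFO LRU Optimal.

--- FIFO ---
  step 0: ref 7 -> FAULT, frames=[7,-,-,-] (faults so far: 1)
  step 1: ref 7 -> HIT, frames=[7,-,-,-] (faults so far: 1)
  step 2: ref 1 -> FAULT, frames=[7,1,-,-] (faults so far: 2)
  step 3: ref 2 -> FAULT, frames=[7,1,2,-] (faults so far: 3)
  step 4: ref 6 -> FAULT, frames=[7,1,2,6] (faults so far: 4)
  step 5: ref 1 -> HIT, frames=[7,1,2,6] (faults so far: 4)
  step 6: ref 3 -> FAULT, evict 7, frames=[3,1,2,6] (faults so far: 5)
  step 7: ref 5 -> FAULT, evict 1, frames=[3,5,2,6] (faults so far: 6)
  step 8: ref 6 -> HIT, frames=[3,5,2,6] (faults so far: 6)
  step 9: ref 1 -> FAULT, evict 2, frames=[3,5,1,6] (faults so far: 7)
  step 10: ref 1 -> HIT, frames=[3,5,1,6] (faults so far: 7)
  step 11: ref 3 -> HIT, frames=[3,5,1,6] (faults so far: 7)
  FIFO total faults: 7
--- LRU ---
  step 0: ref 7 -> FAULT, frames=[7,-,-,-] (faults so far: 1)
  step 1: ref 7 -> HIT, frames=[7,-,-,-] (faults so far: 1)
  step 2: ref 1 -> FAULT, frames=[7,1,-,-] (faults so far: 2)
  step 3: ref 2 -> FAULT, frames=[7,1,2,-] (faults so far: 3)
  step 4: ref 6 -> FAULT, frames=[7,1,2,6] (faults so far: 4)
  step 5: ref 1 -> HIT, frames=[7,1,2,6] (faults so far: 4)
  step 6: ref 3 -> FAULT, evict 7, frames=[3,1,2,6] (faults so far: 5)
  step 7: ref 5 -> FAULT, evict 2, frames=[3,1,5,6] (faults so far: 6)
  step 8: ref 6 -> HIT, frames=[3,1,5,6] (faults so far: 6)
  step 9: ref 1 -> HIT, frames=[3,1,5,6] (faults so far: 6)
  step 10: ref 1 -> HIT, frames=[3,1,5,6] (faults so far: 6)
  step 11: ref 3 -> HIT, frames=[3,1,5,6] (faults so far: 6)
  LRU total faults: 6
--- Optimal ---
  step 0: ref 7 -> FAULT, frames=[7,-,-,-] (faults so far: 1)
  step 1: ref 7 -> HIT, frames=[7,-,-,-] (faults so far: 1)
  step 2: ref 1 -> FAULT, frames=[7,1,-,-] (faults so far: 2)
  step 3: ref 2 -> FAULT, frames=[7,1,2,-] (faults so far: 3)
  step 4: ref 6 -> FAULT, frames=[7,1,2,6] (faults so far: 4)
  step 5: ref 1 -> HIT, frames=[7,1,2,6] (faults so far: 4)
  step 6: ref 3 -> FAULT, evict 2, frames=[7,1,3,6] (faults so far: 5)
  step 7: ref 5 -> FAULT, evict 7, frames=[5,1,3,6] (faults so far: 6)
  step 8: ref 6 -> HIT, frames=[5,1,3,6] (faults so far: 6)
  step 9: ref 1 -> HIT, frames=[5,1,3,6] (faults so far: 6)
  step 10: ref 1 -> HIT, frames=[5,1,3,6] (faults so far: 6)
  step 11: ref 3 -> HIT, frames=[5,1,3,6] (faults so far: 6)
  Optimal total faults: 6

Answer: 7 6 6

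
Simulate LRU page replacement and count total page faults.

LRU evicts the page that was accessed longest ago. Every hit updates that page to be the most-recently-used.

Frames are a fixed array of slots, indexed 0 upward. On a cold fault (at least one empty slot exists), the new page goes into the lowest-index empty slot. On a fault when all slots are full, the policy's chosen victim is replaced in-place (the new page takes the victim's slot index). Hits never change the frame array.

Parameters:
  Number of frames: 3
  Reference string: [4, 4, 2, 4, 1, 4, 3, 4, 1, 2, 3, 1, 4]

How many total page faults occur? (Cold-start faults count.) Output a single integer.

Answer: 7

Derivation:
Step 0: ref 4 → FAULT, frames=[4,-,-]
Step 1: ref 4 → HIT, frames=[4,-,-]
Step 2: ref 2 → FAULT, frames=[4,2,-]
Step 3: ref 4 → HIT, frames=[4,2,-]
Step 4: ref 1 → FAULT, frames=[4,2,1]
Step 5: ref 4 → HIT, frames=[4,2,1]
Step 6: ref 3 → FAULT (evict 2), frames=[4,3,1]
Step 7: ref 4 → HIT, frames=[4,3,1]
Step 8: ref 1 → HIT, frames=[4,3,1]
Step 9: ref 2 → FAULT (evict 3), frames=[4,2,1]
Step 10: ref 3 → FAULT (evict 4), frames=[3,2,1]
Step 11: ref 1 → HIT, frames=[3,2,1]
Step 12: ref 4 → FAULT (evict 2), frames=[3,4,1]
Total faults: 7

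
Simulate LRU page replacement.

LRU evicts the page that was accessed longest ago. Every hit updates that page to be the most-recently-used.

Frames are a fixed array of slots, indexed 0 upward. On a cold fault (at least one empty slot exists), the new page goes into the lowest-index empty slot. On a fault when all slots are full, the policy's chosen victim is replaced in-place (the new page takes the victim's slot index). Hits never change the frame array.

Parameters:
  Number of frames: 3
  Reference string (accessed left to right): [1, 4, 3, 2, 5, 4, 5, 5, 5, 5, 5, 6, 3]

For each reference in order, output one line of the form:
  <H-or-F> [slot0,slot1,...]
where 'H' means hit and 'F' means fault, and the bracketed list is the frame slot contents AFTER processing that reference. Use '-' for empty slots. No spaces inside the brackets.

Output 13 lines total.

F [1,-,-]
F [1,4,-]
F [1,4,3]
F [2,4,3]
F [2,5,3]
F [2,5,4]
H [2,5,4]
H [2,5,4]
H [2,5,4]
H [2,5,4]
H [2,5,4]
F [6,5,4]
F [6,5,3]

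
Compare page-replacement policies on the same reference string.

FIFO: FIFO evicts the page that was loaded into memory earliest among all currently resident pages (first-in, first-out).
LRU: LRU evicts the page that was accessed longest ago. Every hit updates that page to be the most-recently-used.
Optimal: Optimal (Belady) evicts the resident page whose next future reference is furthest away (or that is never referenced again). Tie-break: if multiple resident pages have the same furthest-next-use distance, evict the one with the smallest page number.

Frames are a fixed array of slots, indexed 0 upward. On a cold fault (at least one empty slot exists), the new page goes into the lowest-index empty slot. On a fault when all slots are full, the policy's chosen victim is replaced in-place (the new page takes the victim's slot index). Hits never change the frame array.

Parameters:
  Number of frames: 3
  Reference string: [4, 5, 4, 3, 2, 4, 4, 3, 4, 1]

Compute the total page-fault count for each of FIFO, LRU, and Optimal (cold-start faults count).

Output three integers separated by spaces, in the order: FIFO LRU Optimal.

Answer: 6 5 5

Derivation:
--- FIFO ---
  step 0: ref 4 -> FAULT, frames=[4,-,-] (faults so far: 1)
  step 1: ref 5 -> FAULT, frames=[4,5,-] (faults so far: 2)
  step 2: ref 4 -> HIT, frames=[4,5,-] (faults so far: 2)
  step 3: ref 3 -> FAULT, frames=[4,5,3] (faults so far: 3)
  step 4: ref 2 -> FAULT, evict 4, frames=[2,5,3] (faults so far: 4)
  step 5: ref 4 -> FAULT, evict 5, frames=[2,4,3] (faults so far: 5)
  step 6: ref 4 -> HIT, frames=[2,4,3] (faults so far: 5)
  step 7: ref 3 -> HIT, frames=[2,4,3] (faults so far: 5)
  step 8: ref 4 -> HIT, frames=[2,4,3] (faults so far: 5)
  step 9: ref 1 -> FAULT, evict 3, frames=[2,4,1] (faults so far: 6)
  FIFO total faults: 6
--- LRU ---
  step 0: ref 4 -> FAULT, frames=[4,-,-] (faults so far: 1)
  step 1: ref 5 -> FAULT, frames=[4,5,-] (faults so far: 2)
  step 2: ref 4 -> HIT, frames=[4,5,-] (faults so far: 2)
  step 3: ref 3 -> FAULT, frames=[4,5,3] (faults so far: 3)
  step 4: ref 2 -> FAULT, evict 5, frames=[4,2,3] (faults so far: 4)
  step 5: ref 4 -> HIT, frames=[4,2,3] (faults so far: 4)
  step 6: ref 4 -> HIT, frames=[4,2,3] (faults so far: 4)
  step 7: ref 3 -> HIT, frames=[4,2,3] (faults so far: 4)
  step 8: ref 4 -> HIT, frames=[4,2,3] (faults so far: 4)
  step 9: ref 1 -> FAULT, evict 2, frames=[4,1,3] (faults so far: 5)
  LRU total faults: 5
--- Optimal ---
  step 0: ref 4 -> FAULT, frames=[4,-,-] (faults so far: 1)
  step 1: ref 5 -> FAULT, frames=[4,5,-] (faults so far: 2)
  step 2: ref 4 -> HIT, frames=[4,5,-] (faults so far: 2)
  step 3: ref 3 -> FAULT, frames=[4,5,3] (faults so far: 3)
  step 4: ref 2 -> FAULT, evict 5, frames=[4,2,3] (faults so far: 4)
  step 5: ref 4 -> HIT, frames=[4,2,3] (faults so far: 4)
  step 6: ref 4 -> HIT, frames=[4,2,3] (faults so far: 4)
  step 7: ref 3 -> HIT, frames=[4,2,3] (faults so far: 4)
  step 8: ref 4 -> HIT, frames=[4,2,3] (faults so far: 4)
  step 9: ref 1 -> FAULT, evict 2, frames=[4,1,3] (faults so far: 5)
  Optimal total faults: 5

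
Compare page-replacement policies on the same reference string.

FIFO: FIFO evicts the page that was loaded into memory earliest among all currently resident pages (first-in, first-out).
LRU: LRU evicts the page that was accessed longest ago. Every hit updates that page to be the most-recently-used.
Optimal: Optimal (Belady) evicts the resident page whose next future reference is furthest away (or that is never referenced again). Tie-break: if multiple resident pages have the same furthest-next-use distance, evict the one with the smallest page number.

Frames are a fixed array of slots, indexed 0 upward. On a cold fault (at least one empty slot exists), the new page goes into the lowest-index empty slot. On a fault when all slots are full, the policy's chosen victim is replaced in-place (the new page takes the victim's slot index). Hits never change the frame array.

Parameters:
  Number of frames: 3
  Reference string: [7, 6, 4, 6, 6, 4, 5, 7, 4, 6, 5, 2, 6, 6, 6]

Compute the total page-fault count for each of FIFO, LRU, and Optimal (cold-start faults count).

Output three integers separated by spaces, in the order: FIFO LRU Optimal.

--- FIFO ---
  step 0: ref 7 -> FAULT, frames=[7,-,-] (faults so far: 1)
  step 1: ref 6 -> FAULT, frames=[7,6,-] (faults so far: 2)
  step 2: ref 4 -> FAULT, frames=[7,6,4] (faults so far: 3)
  step 3: ref 6 -> HIT, frames=[7,6,4] (faults so far: 3)
  step 4: ref 6 -> HIT, frames=[7,6,4] (faults so far: 3)
  step 5: ref 4 -> HIT, frames=[7,6,4] (faults so far: 3)
  step 6: ref 5 -> FAULT, evict 7, frames=[5,6,4] (faults so far: 4)
  step 7: ref 7 -> FAULT, evict 6, frames=[5,7,4] (faults so far: 5)
  step 8: ref 4 -> HIT, frames=[5,7,4] (faults so far: 5)
  step 9: ref 6 -> FAULT, evict 4, frames=[5,7,6] (faults so far: 6)
  step 10: ref 5 -> HIT, frames=[5,7,6] (faults so far: 6)
  step 11: ref 2 -> FAULT, evict 5, frames=[2,7,6] (faults so far: 7)
  step 12: ref 6 -> HIT, frames=[2,7,6] (faults so far: 7)
  step 13: ref 6 -> HIT, frames=[2,7,6] (faults so far: 7)
  step 14: ref 6 -> HIT, frames=[2,7,6] (faults so far: 7)
  FIFO total faults: 7
--- LRU ---
  step 0: ref 7 -> FAULT, frames=[7,-,-] (faults so far: 1)
  step 1: ref 6 -> FAULT, frames=[7,6,-] (faults so far: 2)
  step 2: ref 4 -> FAULT, frames=[7,6,4] (faults so far: 3)
  step 3: ref 6 -> HIT, frames=[7,6,4] (faults so far: 3)
  step 4: ref 6 -> HIT, frames=[7,6,4] (faults so far: 3)
  step 5: ref 4 -> HIT, frames=[7,6,4] (faults so far: 3)
  step 6: ref 5 -> FAULT, evict 7, frames=[5,6,4] (faults so far: 4)
  step 7: ref 7 -> FAULT, evict 6, frames=[5,7,4] (faults so far: 5)
  step 8: ref 4 -> HIT, frames=[5,7,4] (faults so far: 5)
  step 9: ref 6 -> FAULT, evict 5, frames=[6,7,4] (faults so far: 6)
  step 10: ref 5 -> FAULT, evict 7, frames=[6,5,4] (faults so far: 7)
  step 11: ref 2 -> FAULT, evict 4, frames=[6,5,2] (faults so far: 8)
  step 12: ref 6 -> HIT, frames=[6,5,2] (faults so far: 8)
  step 13: ref 6 -> HIT, frames=[6,5,2] (faults so far: 8)
  step 14: ref 6 -> HIT, frames=[6,5,2] (faults so far: 8)
  LRU total faults: 8
--- Optimal ---
  step 0: ref 7 -> FAULT, frames=[7,-,-] (faults so far: 1)
  step 1: ref 6 -> FAULT, frames=[7,6,-] (faults so far: 2)
  step 2: ref 4 -> FAULT, frames=[7,6,4] (faults so far: 3)
  step 3: ref 6 -> HIT, frames=[7,6,4] (faults so far: 3)
  step 4: ref 6 -> HIT, frames=[7,6,4] (faults so far: 3)
  step 5: ref 4 -> HIT, frames=[7,6,4] (faults so far: 3)
  step 6: ref 5 -> FAULT, evict 6, frames=[7,5,4] (faults so far: 4)
  step 7: ref 7 -> HIT, frames=[7,5,4] (faults so far: 4)
  step 8: ref 4 -> HIT, frames=[7,5,4] (faults so far: 4)
  step 9: ref 6 -> FAULT, evict 4, frames=[7,5,6] (faults so far: 5)
  step 10: ref 5 -> HIT, frames=[7,5,6] (faults so far: 5)
  step 11: ref 2 -> FAULT, evict 5, frames=[7,2,6] (faults so far: 6)
  step 12: ref 6 -> HIT, frames=[7,2,6] (faults so far: 6)
  step 13: ref 6 -> HIT, frames=[7,2,6] (faults so far: 6)
  step 14: ref 6 -> HIT, frames=[7,2,6] (faults so far: 6)
  Optimal total faults: 6

Answer: 7 8 6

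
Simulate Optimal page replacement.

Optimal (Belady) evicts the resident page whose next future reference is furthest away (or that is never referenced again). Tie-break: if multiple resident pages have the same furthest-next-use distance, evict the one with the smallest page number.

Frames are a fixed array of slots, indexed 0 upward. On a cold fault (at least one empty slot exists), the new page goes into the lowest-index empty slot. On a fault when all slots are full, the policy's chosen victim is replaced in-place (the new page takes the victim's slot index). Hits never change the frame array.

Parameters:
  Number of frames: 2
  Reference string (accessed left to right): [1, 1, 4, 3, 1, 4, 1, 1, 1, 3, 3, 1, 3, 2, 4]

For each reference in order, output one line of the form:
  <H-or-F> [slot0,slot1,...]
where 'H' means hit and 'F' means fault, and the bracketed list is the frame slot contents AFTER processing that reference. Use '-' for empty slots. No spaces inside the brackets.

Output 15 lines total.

F [1,-]
H [1,-]
F [1,4]
F [1,3]
H [1,3]
F [1,4]
H [1,4]
H [1,4]
H [1,4]
F [1,3]
H [1,3]
H [1,3]
H [1,3]
F [2,3]
F [4,3]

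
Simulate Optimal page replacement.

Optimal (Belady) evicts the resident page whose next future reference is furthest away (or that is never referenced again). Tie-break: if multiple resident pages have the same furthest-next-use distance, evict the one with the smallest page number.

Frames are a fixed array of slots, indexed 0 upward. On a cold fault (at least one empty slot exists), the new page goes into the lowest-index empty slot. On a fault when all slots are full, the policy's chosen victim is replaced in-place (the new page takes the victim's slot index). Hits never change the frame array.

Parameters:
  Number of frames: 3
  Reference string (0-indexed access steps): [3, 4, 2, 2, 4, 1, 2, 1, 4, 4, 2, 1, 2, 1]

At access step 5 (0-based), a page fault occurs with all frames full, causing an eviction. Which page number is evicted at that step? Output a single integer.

Step 0: ref 3 -> FAULT, frames=[3,-,-]
Step 1: ref 4 -> FAULT, frames=[3,4,-]
Step 2: ref 2 -> FAULT, frames=[3,4,2]
Step 3: ref 2 -> HIT, frames=[3,4,2]
Step 4: ref 4 -> HIT, frames=[3,4,2]
Step 5: ref 1 -> FAULT, evict 3, frames=[1,4,2]
At step 5: evicted page 3

Answer: 3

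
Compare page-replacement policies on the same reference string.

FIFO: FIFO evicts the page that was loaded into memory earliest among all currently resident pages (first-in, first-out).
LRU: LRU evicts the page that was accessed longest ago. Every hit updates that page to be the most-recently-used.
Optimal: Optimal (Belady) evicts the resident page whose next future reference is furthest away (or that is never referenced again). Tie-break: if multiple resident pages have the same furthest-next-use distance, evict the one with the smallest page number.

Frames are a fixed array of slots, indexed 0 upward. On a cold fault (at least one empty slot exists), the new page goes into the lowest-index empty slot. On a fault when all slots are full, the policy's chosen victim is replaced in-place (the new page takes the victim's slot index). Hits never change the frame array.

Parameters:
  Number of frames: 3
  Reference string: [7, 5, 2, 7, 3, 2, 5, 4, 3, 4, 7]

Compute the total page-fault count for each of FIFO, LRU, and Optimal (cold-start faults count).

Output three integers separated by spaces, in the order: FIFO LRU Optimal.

--- FIFO ---
  step 0: ref 7 -> FAULT, frames=[7,-,-] (faults so far: 1)
  step 1: ref 5 -> FAULT, frames=[7,5,-] (faults so far: 2)
  step 2: ref 2 -> FAULT, frames=[7,5,2] (faults so far: 3)
  step 3: ref 7 -> HIT, frames=[7,5,2] (faults so far: 3)
  step 4: ref 3 -> FAULT, evict 7, frames=[3,5,2] (faults so far: 4)
  step 5: ref 2 -> HIT, frames=[3,5,2] (faults so far: 4)
  step 6: ref 5 -> HIT, frames=[3,5,2] (faults so far: 4)
  step 7: ref 4 -> FAULT, evict 5, frames=[3,4,2] (faults so far: 5)
  step 8: ref 3 -> HIT, frames=[3,4,2] (faults so far: 5)
  step 9: ref 4 -> HIT, frames=[3,4,2] (faults so far: 5)
  step 10: ref 7 -> FAULT, evict 2, frames=[3,4,7] (faults so far: 6)
  FIFO total faults: 6
--- LRU ---
  step 0: ref 7 -> FAULT, frames=[7,-,-] (faults so far: 1)
  step 1: ref 5 -> FAULT, frames=[7,5,-] (faults so far: 2)
  step 2: ref 2 -> FAULT, frames=[7,5,2] (faults so far: 3)
  step 3: ref 7 -> HIT, frames=[7,5,2] (faults so far: 3)
  step 4: ref 3 -> FAULT, evict 5, frames=[7,3,2] (faults so far: 4)
  step 5: ref 2 -> HIT, frames=[7,3,2] (faults so far: 4)
  step 6: ref 5 -> FAULT, evict 7, frames=[5,3,2] (faults so far: 5)
  step 7: ref 4 -> FAULT, evict 3, frames=[5,4,2] (faults so far: 6)
  step 8: ref 3 -> FAULT, evict 2, frames=[5,4,3] (faults so far: 7)
  step 9: ref 4 -> HIT, frames=[5,4,3] (faults so far: 7)
  step 10: ref 7 -> FAULT, evict 5, frames=[7,4,3] (faults so far: 8)
  LRU total faults: 8
--- Optimal ---
  step 0: ref 7 -> FAULT, frames=[7,-,-] (faults so far: 1)
  step 1: ref 5 -> FAULT, frames=[7,5,-] (faults so far: 2)
  step 2: ref 2 -> FAULT, frames=[7,5,2] (faults so far: 3)
  step 3: ref 7 -> HIT, frames=[7,5,2] (faults so far: 3)
  step 4: ref 3 -> FAULT, evict 7, frames=[3,5,2] (faults so far: 4)
  step 5: ref 2 -> HIT, frames=[3,5,2] (faults so far: 4)
  step 6: ref 5 -> HIT, frames=[3,5,2] (faults so far: 4)
  step 7: ref 4 -> FAULT, evict 2, frames=[3,5,4] (faults so far: 5)
  step 8: ref 3 -> HIT, frames=[3,5,4] (faults so far: 5)
  step 9: ref 4 -> HIT, frames=[3,5,4] (faults so far: 5)
  step 10: ref 7 -> FAULT, evict 3, frames=[7,5,4] (faults so far: 6)
  Optimal total faults: 6

Answer: 6 8 6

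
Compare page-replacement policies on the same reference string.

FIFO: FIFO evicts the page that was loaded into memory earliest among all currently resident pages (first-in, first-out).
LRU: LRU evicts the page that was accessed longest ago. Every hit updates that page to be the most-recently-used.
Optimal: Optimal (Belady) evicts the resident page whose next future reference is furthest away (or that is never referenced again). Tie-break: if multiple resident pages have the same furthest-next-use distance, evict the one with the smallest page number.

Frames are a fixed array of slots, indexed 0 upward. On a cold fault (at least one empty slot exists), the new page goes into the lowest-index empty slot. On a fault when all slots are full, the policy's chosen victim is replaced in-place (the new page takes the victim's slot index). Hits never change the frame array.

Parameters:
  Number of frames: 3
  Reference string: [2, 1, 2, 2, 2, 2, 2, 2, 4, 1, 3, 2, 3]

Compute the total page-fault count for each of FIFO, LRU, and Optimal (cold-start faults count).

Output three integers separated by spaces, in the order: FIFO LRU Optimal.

Answer: 5 5 4

Derivation:
--- FIFO ---
  step 0: ref 2 -> FAULT, frames=[2,-,-] (faults so far: 1)
  step 1: ref 1 -> FAULT, frames=[2,1,-] (faults so far: 2)
  step 2: ref 2 -> HIT, frames=[2,1,-] (faults so far: 2)
  step 3: ref 2 -> HIT, frames=[2,1,-] (faults so far: 2)
  step 4: ref 2 -> HIT, frames=[2,1,-] (faults so far: 2)
  step 5: ref 2 -> HIT, frames=[2,1,-] (faults so far: 2)
  step 6: ref 2 -> HIT, frames=[2,1,-] (faults so far: 2)
  step 7: ref 2 -> HIT, frames=[2,1,-] (faults so far: 2)
  step 8: ref 4 -> FAULT, frames=[2,1,4] (faults so far: 3)
  step 9: ref 1 -> HIT, frames=[2,1,4] (faults so far: 3)
  step 10: ref 3 -> FAULT, evict 2, frames=[3,1,4] (faults so far: 4)
  step 11: ref 2 -> FAULT, evict 1, frames=[3,2,4] (faults so far: 5)
  step 12: ref 3 -> HIT, frames=[3,2,4] (faults so far: 5)
  FIFO total faults: 5
--- LRU ---
  step 0: ref 2 -> FAULT, frames=[2,-,-] (faults so far: 1)
  step 1: ref 1 -> FAULT, frames=[2,1,-] (faults so far: 2)
  step 2: ref 2 -> HIT, frames=[2,1,-] (faults so far: 2)
  step 3: ref 2 -> HIT, frames=[2,1,-] (faults so far: 2)
  step 4: ref 2 -> HIT, frames=[2,1,-] (faults so far: 2)
  step 5: ref 2 -> HIT, frames=[2,1,-] (faults so far: 2)
  step 6: ref 2 -> HIT, frames=[2,1,-] (faults so far: 2)
  step 7: ref 2 -> HIT, frames=[2,1,-] (faults so far: 2)
  step 8: ref 4 -> FAULT, frames=[2,1,4] (faults so far: 3)
  step 9: ref 1 -> HIT, frames=[2,1,4] (faults so far: 3)
  step 10: ref 3 -> FAULT, evict 2, frames=[3,1,4] (faults so far: 4)
  step 11: ref 2 -> FAULT, evict 4, frames=[3,1,2] (faults so far: 5)
  step 12: ref 3 -> HIT, frames=[3,1,2] (faults so far: 5)
  LRU total faults: 5
--- Optimal ---
  step 0: ref 2 -> FAULT, frames=[2,-,-] (faults so far: 1)
  step 1: ref 1 -> FAULT, frames=[2,1,-] (faults so far: 2)
  step 2: ref 2 -> HIT, frames=[2,1,-] (faults so far: 2)
  step 3: ref 2 -> HIT, frames=[2,1,-] (faults so far: 2)
  step 4: ref 2 -> HIT, frames=[2,1,-] (faults so far: 2)
  step 5: ref 2 -> HIT, frames=[2,1,-] (faults so far: 2)
  step 6: ref 2 -> HIT, frames=[2,1,-] (faults so far: 2)
  step 7: ref 2 -> HIT, frames=[2,1,-] (faults so far: 2)
  step 8: ref 4 -> FAULT, frames=[2,1,4] (faults so far: 3)
  step 9: ref 1 -> HIT, frames=[2,1,4] (faults so far: 3)
  step 10: ref 3 -> FAULT, evict 1, frames=[2,3,4] (faults so far: 4)
  step 11: ref 2 -> HIT, frames=[2,3,4] (faults so far: 4)
  step 12: ref 3 -> HIT, frames=[2,3,4] (faults so far: 4)
  Optimal total faults: 4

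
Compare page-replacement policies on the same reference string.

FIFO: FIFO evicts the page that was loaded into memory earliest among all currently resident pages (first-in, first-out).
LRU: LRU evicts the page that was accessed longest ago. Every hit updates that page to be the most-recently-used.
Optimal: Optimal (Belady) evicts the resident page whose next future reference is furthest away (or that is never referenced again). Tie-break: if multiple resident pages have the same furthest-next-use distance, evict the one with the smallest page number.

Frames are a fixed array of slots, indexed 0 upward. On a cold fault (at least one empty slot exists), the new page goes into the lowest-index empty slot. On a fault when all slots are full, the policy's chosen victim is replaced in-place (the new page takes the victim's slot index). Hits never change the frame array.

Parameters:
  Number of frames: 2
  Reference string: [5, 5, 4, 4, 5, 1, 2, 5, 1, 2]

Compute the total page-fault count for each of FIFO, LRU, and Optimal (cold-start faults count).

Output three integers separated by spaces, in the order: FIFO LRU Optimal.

--- FIFO ---
  step 0: ref 5 -> FAULT, frames=[5,-] (faults so far: 1)
  step 1: ref 5 -> HIT, frames=[5,-] (faults so far: 1)
  step 2: ref 4 -> FAULT, frames=[5,4] (faults so far: 2)
  step 3: ref 4 -> HIT, frames=[5,4] (faults so far: 2)
  step 4: ref 5 -> HIT, frames=[5,4] (faults so far: 2)
  step 5: ref 1 -> FAULT, evict 5, frames=[1,4] (faults so far: 3)
  step 6: ref 2 -> FAULT, evict 4, frames=[1,2] (faults so far: 4)
  step 7: ref 5 -> FAULT, evict 1, frames=[5,2] (faults so far: 5)
  step 8: ref 1 -> FAULT, evict 2, frames=[5,1] (faults so far: 6)
  step 9: ref 2 -> FAULT, evict 5, frames=[2,1] (faults so far: 7)
  FIFO total faults: 7
--- LRU ---
  step 0: ref 5 -> FAULT, frames=[5,-] (faults so far: 1)
  step 1: ref 5 -> HIT, frames=[5,-] (faults so far: 1)
  step 2: ref 4 -> FAULT, frames=[5,4] (faults so far: 2)
  step 3: ref 4 -> HIT, frames=[5,4] (faults so far: 2)
  step 4: ref 5 -> HIT, frames=[5,4] (faults so far: 2)
  step 5: ref 1 -> FAULT, evict 4, frames=[5,1] (faults so far: 3)
  step 6: ref 2 -> FAULT, evict 5, frames=[2,1] (faults so far: 4)
  step 7: ref 5 -> FAULT, evict 1, frames=[2,5] (faults so far: 5)
  step 8: ref 1 -> FAULT, evict 2, frames=[1,5] (faults so far: 6)
  step 9: ref 2 -> FAULT, evict 5, frames=[1,2] (faults so far: 7)
  LRU total faults: 7
--- Optimal ---
  step 0: ref 5 -> FAULT, frames=[5,-] (faults so far: 1)
  step 1: ref 5 -> HIT, frames=[5,-] (faults so far: 1)
  step 2: ref 4 -> FAULT, frames=[5,4] (faults so far: 2)
  step 3: ref 4 -> HIT, frames=[5,4] (faults so far: 2)
  step 4: ref 5 -> HIT, frames=[5,4] (faults so far: 2)
  step 5: ref 1 -> FAULT, evict 4, frames=[5,1] (faults so far: 3)
  step 6: ref 2 -> FAULT, evict 1, frames=[5,2] (faults so far: 4)
  step 7: ref 5 -> HIT, frames=[5,2] (faults so far: 4)
  step 8: ref 1 -> FAULT, evict 5, frames=[1,2] (faults so far: 5)
  step 9: ref 2 -> HIT, frames=[1,2] (faults so far: 5)
  Optimal total faults: 5

Answer: 7 7 5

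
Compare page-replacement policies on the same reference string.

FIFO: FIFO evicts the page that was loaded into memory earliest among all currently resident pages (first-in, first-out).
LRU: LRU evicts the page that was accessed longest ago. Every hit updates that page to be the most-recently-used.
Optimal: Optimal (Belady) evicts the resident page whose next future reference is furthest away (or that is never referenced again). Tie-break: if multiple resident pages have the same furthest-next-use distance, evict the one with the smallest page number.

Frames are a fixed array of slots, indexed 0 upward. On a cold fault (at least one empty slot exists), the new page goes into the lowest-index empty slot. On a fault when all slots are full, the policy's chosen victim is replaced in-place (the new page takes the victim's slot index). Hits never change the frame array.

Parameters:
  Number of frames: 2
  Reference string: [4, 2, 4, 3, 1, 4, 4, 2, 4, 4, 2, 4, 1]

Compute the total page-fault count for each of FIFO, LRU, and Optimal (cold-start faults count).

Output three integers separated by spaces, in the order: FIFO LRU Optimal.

Answer: 7 7 6

Derivation:
--- FIFO ---
  step 0: ref 4 -> FAULT, frames=[4,-] (faults so far: 1)
  step 1: ref 2 -> FAULT, frames=[4,2] (faults so far: 2)
  step 2: ref 4 -> HIT, frames=[4,2] (faults so far: 2)
  step 3: ref 3 -> FAULT, evict 4, frames=[3,2] (faults so far: 3)
  step 4: ref 1 -> FAULT, evict 2, frames=[3,1] (faults so far: 4)
  step 5: ref 4 -> FAULT, evict 3, frames=[4,1] (faults so far: 5)
  step 6: ref 4 -> HIT, frames=[4,1] (faults so far: 5)
  step 7: ref 2 -> FAULT, evict 1, frames=[4,2] (faults so far: 6)
  step 8: ref 4 -> HIT, frames=[4,2] (faults so far: 6)
  step 9: ref 4 -> HIT, frames=[4,2] (faults so far: 6)
  step 10: ref 2 -> HIT, frames=[4,2] (faults so far: 6)
  step 11: ref 4 -> HIT, frames=[4,2] (faults so far: 6)
  step 12: ref 1 -> FAULT, evict 4, frames=[1,2] (faults so far: 7)
  FIFO total faults: 7
--- LRU ---
  step 0: ref 4 -> FAULT, frames=[4,-] (faults so far: 1)
  step 1: ref 2 -> FAULT, frames=[4,2] (faults so far: 2)
  step 2: ref 4 -> HIT, frames=[4,2] (faults so far: 2)
  step 3: ref 3 -> FAULT, evict 2, frames=[4,3] (faults so far: 3)
  step 4: ref 1 -> FAULT, evict 4, frames=[1,3] (faults so far: 4)
  step 5: ref 4 -> FAULT, evict 3, frames=[1,4] (faults so far: 5)
  step 6: ref 4 -> HIT, frames=[1,4] (faults so far: 5)
  step 7: ref 2 -> FAULT, evict 1, frames=[2,4] (faults so far: 6)
  step 8: ref 4 -> HIT, frames=[2,4] (faults so far: 6)
  step 9: ref 4 -> HIT, frames=[2,4] (faults so far: 6)
  step 10: ref 2 -> HIT, frames=[2,4] (faults so far: 6)
  step 11: ref 4 -> HIT, frames=[2,4] (faults so far: 6)
  step 12: ref 1 -> FAULT, evict 2, frames=[1,4] (faults so far: 7)
  LRU total faults: 7
--- Optimal ---
  step 0: ref 4 -> FAULT, frames=[4,-] (faults so far: 1)
  step 1: ref 2 -> FAULT, frames=[4,2] (faults so far: 2)
  step 2: ref 4 -> HIT, frames=[4,2] (faults so far: 2)
  step 3: ref 3 -> FAULT, evict 2, frames=[4,3] (faults so far: 3)
  step 4: ref 1 -> FAULT, evict 3, frames=[4,1] (faults so far: 4)
  step 5: ref 4 -> HIT, frames=[4,1] (faults so far: 4)
  step 6: ref 4 -> HIT, frames=[4,1] (faults so far: 4)
  step 7: ref 2 -> FAULT, evict 1, frames=[4,2] (faults so far: 5)
  step 8: ref 4 -> HIT, frames=[4,2] (faults so far: 5)
  step 9: ref 4 -> HIT, frames=[4,2] (faults so far: 5)
  step 10: ref 2 -> HIT, frames=[4,2] (faults so far: 5)
  step 11: ref 4 -> HIT, frames=[4,2] (faults so far: 5)
  step 12: ref 1 -> FAULT, evict 2, frames=[4,1] (faults so far: 6)
  Optimal total faults: 6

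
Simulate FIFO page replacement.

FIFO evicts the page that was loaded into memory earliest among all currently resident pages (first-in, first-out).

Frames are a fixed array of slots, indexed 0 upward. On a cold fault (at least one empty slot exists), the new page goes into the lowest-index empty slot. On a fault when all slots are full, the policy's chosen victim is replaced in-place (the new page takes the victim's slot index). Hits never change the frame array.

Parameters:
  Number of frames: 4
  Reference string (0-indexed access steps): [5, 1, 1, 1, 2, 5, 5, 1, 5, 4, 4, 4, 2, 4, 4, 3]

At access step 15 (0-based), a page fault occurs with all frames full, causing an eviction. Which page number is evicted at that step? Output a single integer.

Answer: 5

Derivation:
Step 0: ref 5 -> FAULT, frames=[5,-,-,-]
Step 1: ref 1 -> FAULT, frames=[5,1,-,-]
Step 2: ref 1 -> HIT, frames=[5,1,-,-]
Step 3: ref 1 -> HIT, frames=[5,1,-,-]
Step 4: ref 2 -> FAULT, frames=[5,1,2,-]
Step 5: ref 5 -> HIT, frames=[5,1,2,-]
Step 6: ref 5 -> HIT, frames=[5,1,2,-]
Step 7: ref 1 -> HIT, frames=[5,1,2,-]
Step 8: ref 5 -> HIT, frames=[5,1,2,-]
Step 9: ref 4 -> FAULT, frames=[5,1,2,4]
Step 10: ref 4 -> HIT, frames=[5,1,2,4]
Step 11: ref 4 -> HIT, frames=[5,1,2,4]
Step 12: ref 2 -> HIT, frames=[5,1,2,4]
Step 13: ref 4 -> HIT, frames=[5,1,2,4]
Step 14: ref 4 -> HIT, frames=[5,1,2,4]
Step 15: ref 3 -> FAULT, evict 5, frames=[3,1,2,4]
At step 15: evicted page 5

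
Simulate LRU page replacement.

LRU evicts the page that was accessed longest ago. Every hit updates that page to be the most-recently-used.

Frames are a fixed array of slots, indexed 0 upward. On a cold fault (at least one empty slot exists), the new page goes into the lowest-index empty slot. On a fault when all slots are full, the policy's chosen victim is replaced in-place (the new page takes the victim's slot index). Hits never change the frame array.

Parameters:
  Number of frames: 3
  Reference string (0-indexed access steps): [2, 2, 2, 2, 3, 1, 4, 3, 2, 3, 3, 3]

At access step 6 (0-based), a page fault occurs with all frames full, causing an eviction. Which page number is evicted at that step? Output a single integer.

Step 0: ref 2 -> FAULT, frames=[2,-,-]
Step 1: ref 2 -> HIT, frames=[2,-,-]
Step 2: ref 2 -> HIT, frames=[2,-,-]
Step 3: ref 2 -> HIT, frames=[2,-,-]
Step 4: ref 3 -> FAULT, frames=[2,3,-]
Step 5: ref 1 -> FAULT, frames=[2,3,1]
Step 6: ref 4 -> FAULT, evict 2, frames=[4,3,1]
At step 6: evicted page 2

Answer: 2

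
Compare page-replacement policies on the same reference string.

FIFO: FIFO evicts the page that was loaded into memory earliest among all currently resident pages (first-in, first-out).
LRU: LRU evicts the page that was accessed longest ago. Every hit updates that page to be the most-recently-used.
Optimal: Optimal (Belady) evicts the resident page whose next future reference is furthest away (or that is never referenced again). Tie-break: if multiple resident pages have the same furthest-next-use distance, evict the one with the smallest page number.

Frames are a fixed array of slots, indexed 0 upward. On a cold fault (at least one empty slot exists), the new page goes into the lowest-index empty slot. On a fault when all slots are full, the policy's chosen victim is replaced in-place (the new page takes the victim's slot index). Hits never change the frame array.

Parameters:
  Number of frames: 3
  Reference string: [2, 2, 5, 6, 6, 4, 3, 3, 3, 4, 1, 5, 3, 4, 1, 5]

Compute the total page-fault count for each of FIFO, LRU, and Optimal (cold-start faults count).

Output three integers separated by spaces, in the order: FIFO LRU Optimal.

Answer: 8 11 7

Derivation:
--- FIFO ---
  step 0: ref 2 -> FAULT, frames=[2,-,-] (faults so far: 1)
  step 1: ref 2 -> HIT, frames=[2,-,-] (faults so far: 1)
  step 2: ref 5 -> FAULT, frames=[2,5,-] (faults so far: 2)
  step 3: ref 6 -> FAULT, frames=[2,5,6] (faults so far: 3)
  step 4: ref 6 -> HIT, frames=[2,5,6] (faults so far: 3)
  step 5: ref 4 -> FAULT, evict 2, frames=[4,5,6] (faults so far: 4)
  step 6: ref 3 -> FAULT, evict 5, frames=[4,3,6] (faults so far: 5)
  step 7: ref 3 -> HIT, frames=[4,3,6] (faults so far: 5)
  step 8: ref 3 -> HIT, frames=[4,3,6] (faults so far: 5)
  step 9: ref 4 -> HIT, frames=[4,3,6] (faults so far: 5)
  step 10: ref 1 -> FAULT, evict 6, frames=[4,3,1] (faults so far: 6)
  step 11: ref 5 -> FAULT, evict 4, frames=[5,3,1] (faults so far: 7)
  step 12: ref 3 -> HIT, frames=[5,3,1] (faults so far: 7)
  step 13: ref 4 -> FAULT, evict 3, frames=[5,4,1] (faults so far: 8)
  step 14: ref 1 -> HIT, frames=[5,4,1] (faults so far: 8)
  step 15: ref 5 -> HIT, frames=[5,4,1] (faults so far: 8)
  FIFO total faults: 8
--- LRU ---
  step 0: ref 2 -> FAULT, frames=[2,-,-] (faults so far: 1)
  step 1: ref 2 -> HIT, frames=[2,-,-] (faults so far: 1)
  step 2: ref 5 -> FAULT, frames=[2,5,-] (faults so far: 2)
  step 3: ref 6 -> FAULT, frames=[2,5,6] (faults so far: 3)
  step 4: ref 6 -> HIT, frames=[2,5,6] (faults so far: 3)
  step 5: ref 4 -> FAULT, evict 2, frames=[4,5,6] (faults so far: 4)
  step 6: ref 3 -> FAULT, evict 5, frames=[4,3,6] (faults so far: 5)
  step 7: ref 3 -> HIT, frames=[4,3,6] (faults so far: 5)
  step 8: ref 3 -> HIT, frames=[4,3,6] (faults so far: 5)
  step 9: ref 4 -> HIT, frames=[4,3,6] (faults so far: 5)
  step 10: ref 1 -> FAULT, evict 6, frames=[4,3,1] (faults so far: 6)
  step 11: ref 5 -> FAULT, evict 3, frames=[4,5,1] (faults so far: 7)
  step 12: ref 3 -> FAULT, evict 4, frames=[3,5,1] (faults so far: 8)
  step 13: ref 4 -> FAULT, evict 1, frames=[3,5,4] (faults so far: 9)
  step 14: ref 1 -> FAULT, evict 5, frames=[3,1,4] (faults so far: 10)
  step 15: ref 5 -> FAULT, evict 3, frames=[5,1,4] (faults so far: 11)
  LRU total faults: 11
--- Optimal ---
  step 0: ref 2 -> FAULT, frames=[2,-,-] (faults so far: 1)
  step 1: ref 2 -> HIT, frames=[2,-,-] (faults so far: 1)
  step 2: ref 5 -> FAULT, frames=[2,5,-] (faults so far: 2)
  step 3: ref 6 -> FAULT, frames=[2,5,6] (faults so far: 3)
  step 4: ref 6 -> HIT, frames=[2,5,6] (faults so far: 3)
  step 5: ref 4 -> FAULT, evict 2, frames=[4,5,6] (faults so far: 4)
  step 6: ref 3 -> FAULT, evict 6, frames=[4,5,3] (faults so far: 5)
  step 7: ref 3 -> HIT, frames=[4,5,3] (faults so far: 5)
  step 8: ref 3 -> HIT, frames=[4,5,3] (faults so far: 5)
  step 9: ref 4 -> HIT, frames=[4,5,3] (faults so far: 5)
  step 10: ref 1 -> FAULT, evict 4, frames=[1,5,3] (faults so far: 6)
  step 11: ref 5 -> HIT, frames=[1,5,3] (faults so far: 6)
  step 12: ref 3 -> HIT, frames=[1,5,3] (faults so far: 6)
  step 13: ref 4 -> FAULT, evict 3, frames=[1,5,4] (faults so far: 7)
  step 14: ref 1 -> HIT, frames=[1,5,4] (faults so far: 7)
  step 15: ref 5 -> HIT, frames=[1,5,4] (faults so far: 7)
  Optimal total faults: 7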